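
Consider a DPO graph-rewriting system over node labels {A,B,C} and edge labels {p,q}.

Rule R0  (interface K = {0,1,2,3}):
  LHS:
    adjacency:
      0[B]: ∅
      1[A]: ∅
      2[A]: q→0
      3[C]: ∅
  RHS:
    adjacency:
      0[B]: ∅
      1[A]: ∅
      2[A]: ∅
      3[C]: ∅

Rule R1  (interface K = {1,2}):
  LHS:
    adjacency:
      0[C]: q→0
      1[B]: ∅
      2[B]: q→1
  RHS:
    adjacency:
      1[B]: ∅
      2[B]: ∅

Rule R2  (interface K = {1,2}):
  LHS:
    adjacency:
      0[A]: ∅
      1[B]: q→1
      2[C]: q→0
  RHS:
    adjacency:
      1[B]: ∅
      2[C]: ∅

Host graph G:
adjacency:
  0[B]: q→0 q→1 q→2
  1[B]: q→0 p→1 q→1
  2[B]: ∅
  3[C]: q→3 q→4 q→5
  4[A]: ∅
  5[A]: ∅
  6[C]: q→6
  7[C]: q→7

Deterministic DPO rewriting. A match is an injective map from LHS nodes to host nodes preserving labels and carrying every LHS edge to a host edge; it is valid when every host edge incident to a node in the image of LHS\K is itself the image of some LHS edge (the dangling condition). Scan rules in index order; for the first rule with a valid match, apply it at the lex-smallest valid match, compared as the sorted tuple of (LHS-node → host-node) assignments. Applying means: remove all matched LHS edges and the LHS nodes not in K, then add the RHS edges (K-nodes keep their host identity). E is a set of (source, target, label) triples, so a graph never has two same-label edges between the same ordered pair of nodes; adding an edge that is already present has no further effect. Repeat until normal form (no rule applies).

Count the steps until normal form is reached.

start.  V:8 E:11  edges: 0-q->0 0-q->1 0-q->2 1-q->0 1-p->1 1-q->1 3-q->3 3-q->4 3-q->5 6-q->6 7-q->7
1. fire R1 via {0↦6, 1↦0, 2↦1}  →  V:7 E:9  edges: 0-q->0 0-q->1 0-q->2 1-p->1 1-q->1 3-q->3 3-q->4 3-q->5 7-q->7
2. fire R1 via {0↦7, 1↦1, 2↦0}  →  V:6 E:7  edges: 0-q->0 0-q->2 1-p->1 1-q->1 3-q->3 3-q->4 3-q->5
3. fire R2 via {0↦4, 1↦0, 2↦3}  →  V:5 E:5  edges: 0-q->2 1-p->1 1-q->1 3-q->3 3-q->5
4. fire R2 via {0↦5, 1↦1, 2↦3}  →  V:4 E:3  edges: 0-q->2 1-p->1 3-q->3
5. fire R1 via {0↦3, 1↦2, 2↦0}  →  V:3 E:1  edges: 1-p->1
final graph: no rule applies after step 5

Answer: 5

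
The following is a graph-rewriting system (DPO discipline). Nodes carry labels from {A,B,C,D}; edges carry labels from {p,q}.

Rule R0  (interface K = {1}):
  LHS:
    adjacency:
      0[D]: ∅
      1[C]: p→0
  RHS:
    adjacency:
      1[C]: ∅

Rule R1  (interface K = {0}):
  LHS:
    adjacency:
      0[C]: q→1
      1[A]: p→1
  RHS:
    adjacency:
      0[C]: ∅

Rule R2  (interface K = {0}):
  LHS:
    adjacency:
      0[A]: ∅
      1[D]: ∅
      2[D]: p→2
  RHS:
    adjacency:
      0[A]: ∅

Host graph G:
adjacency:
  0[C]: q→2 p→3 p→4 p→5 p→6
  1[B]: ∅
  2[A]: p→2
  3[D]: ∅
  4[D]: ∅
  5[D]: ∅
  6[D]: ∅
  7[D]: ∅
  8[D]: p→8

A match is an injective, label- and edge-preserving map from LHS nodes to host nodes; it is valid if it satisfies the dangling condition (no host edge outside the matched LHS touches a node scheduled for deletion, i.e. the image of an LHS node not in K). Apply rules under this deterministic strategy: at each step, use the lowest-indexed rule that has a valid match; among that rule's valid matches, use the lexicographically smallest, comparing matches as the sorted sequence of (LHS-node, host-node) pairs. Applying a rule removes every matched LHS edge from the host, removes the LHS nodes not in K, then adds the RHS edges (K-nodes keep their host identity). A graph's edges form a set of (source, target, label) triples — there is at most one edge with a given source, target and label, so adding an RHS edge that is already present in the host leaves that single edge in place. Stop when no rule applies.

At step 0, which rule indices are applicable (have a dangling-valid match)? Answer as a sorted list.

Answer: [R0,R1,R2]

Derivation:
R0: 4 valid matches — {0↦3, 1↦0}, {0↦4, 1↦0}, {0↦5, 1↦0} (+1 more)
R1: 1 valid match — {0↦0, 1↦2}
R2: 1 valid match — {0↦2, 1↦7, 2↦8}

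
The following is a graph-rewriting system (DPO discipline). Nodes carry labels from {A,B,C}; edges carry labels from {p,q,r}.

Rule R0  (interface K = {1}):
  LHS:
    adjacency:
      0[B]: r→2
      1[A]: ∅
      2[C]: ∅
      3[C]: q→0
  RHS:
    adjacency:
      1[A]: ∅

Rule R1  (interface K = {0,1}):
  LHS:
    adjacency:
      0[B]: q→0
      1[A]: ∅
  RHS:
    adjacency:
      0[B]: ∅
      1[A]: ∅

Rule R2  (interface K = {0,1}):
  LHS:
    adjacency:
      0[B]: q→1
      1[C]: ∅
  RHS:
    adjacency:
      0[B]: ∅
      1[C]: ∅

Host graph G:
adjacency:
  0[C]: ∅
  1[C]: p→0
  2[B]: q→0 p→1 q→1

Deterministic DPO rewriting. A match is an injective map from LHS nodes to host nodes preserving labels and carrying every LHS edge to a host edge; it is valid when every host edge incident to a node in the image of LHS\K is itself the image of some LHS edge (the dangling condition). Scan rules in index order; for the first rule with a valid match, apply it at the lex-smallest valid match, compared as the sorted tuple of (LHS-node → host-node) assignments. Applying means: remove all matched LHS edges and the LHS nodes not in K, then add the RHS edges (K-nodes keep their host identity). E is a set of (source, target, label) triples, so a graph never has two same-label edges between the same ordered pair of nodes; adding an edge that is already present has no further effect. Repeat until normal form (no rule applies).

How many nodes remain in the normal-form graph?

Answer: 3

Derivation:
[0] host  ⇒  3 nodes, 4 edges  {1-p->0 2-q->0 2-p->1 2-q->1}
[1] R2 @ {0↦2, 1↦0}  ⇒  3 nodes, 3 edges  {1-p->0 2-p->1 2-q->1}
[2] R2 @ {0↦2, 1↦1}  ⇒  3 nodes, 2 edges  {1-p->0 2-p->1}
final graph: no rule applies after step 2
NF nodes: {0:C, 1:C, 2:B}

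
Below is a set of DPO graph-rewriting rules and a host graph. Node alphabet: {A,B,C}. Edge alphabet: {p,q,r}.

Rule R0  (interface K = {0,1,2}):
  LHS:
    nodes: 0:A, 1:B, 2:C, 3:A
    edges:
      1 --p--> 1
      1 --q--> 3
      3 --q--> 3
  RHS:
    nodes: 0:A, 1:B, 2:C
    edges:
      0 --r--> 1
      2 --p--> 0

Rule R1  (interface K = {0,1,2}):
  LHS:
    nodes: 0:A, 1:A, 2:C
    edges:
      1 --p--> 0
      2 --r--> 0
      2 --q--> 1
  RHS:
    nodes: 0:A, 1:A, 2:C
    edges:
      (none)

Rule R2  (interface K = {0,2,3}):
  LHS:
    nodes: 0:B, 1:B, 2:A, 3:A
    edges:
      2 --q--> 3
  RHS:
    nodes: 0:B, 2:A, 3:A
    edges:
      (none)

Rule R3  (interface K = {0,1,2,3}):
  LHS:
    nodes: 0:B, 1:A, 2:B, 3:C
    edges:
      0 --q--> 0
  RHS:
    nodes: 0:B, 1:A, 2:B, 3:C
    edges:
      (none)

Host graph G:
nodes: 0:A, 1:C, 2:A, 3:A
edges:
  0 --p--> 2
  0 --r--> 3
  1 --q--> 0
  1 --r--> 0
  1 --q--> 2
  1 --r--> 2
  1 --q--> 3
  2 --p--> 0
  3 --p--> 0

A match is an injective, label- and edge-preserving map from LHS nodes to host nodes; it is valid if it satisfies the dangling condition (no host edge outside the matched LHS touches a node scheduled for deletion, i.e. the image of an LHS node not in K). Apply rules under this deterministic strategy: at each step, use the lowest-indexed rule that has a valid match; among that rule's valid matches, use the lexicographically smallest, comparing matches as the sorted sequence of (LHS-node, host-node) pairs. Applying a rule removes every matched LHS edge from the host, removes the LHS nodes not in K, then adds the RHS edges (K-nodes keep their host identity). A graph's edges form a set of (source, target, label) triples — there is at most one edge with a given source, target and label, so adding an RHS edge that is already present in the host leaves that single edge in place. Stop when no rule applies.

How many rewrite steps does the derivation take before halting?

start.  V:4 E:9  edges: 0-p->2 0-r->3 1-q->0 1-r->0 1-q->2 1-r->2 1-q->3 2-p->0 3-p->0
1. fire R1 via {0↦0, 1↦2, 2↦1}  →  V:4 E:6  edges: 0-p->2 0-r->3 1-q->0 1-r->2 1-q->3 3-p->0
2. fire R1 via {0↦2, 1↦0, 2↦1}  →  V:4 E:3  edges: 0-r->3 1-q->3 3-p->0
normal form: no rule applies after step 2

Answer: 2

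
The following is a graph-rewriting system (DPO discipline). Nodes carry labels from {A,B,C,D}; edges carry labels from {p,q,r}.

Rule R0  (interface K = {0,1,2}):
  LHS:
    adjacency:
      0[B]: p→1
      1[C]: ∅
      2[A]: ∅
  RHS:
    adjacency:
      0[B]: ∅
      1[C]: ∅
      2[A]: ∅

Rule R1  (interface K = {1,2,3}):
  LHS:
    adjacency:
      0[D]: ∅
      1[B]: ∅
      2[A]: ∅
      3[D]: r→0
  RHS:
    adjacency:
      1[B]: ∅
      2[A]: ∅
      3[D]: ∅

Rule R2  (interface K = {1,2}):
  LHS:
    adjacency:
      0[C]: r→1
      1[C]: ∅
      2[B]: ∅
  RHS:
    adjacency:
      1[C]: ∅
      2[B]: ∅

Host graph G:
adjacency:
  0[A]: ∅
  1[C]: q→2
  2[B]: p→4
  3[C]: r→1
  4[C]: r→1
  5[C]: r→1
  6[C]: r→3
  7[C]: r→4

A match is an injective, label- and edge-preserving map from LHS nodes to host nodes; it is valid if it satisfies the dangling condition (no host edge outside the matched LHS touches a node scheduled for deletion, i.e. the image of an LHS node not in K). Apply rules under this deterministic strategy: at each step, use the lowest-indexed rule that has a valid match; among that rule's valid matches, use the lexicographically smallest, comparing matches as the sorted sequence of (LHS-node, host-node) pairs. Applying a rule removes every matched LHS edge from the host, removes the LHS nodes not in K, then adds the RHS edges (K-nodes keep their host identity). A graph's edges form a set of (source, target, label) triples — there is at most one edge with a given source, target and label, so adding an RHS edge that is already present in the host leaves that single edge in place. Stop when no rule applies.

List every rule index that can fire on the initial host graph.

Answer: [R0,R2]

Steps:
R0: 1 valid match — {0↦2, 1↦4, 2↦0}
R1: no valid match — LHS pattern not found
R2: 3 valid matches — {0↦5, 1↦1, 2↦2}, {0↦6, 1↦3, 2↦2}, {0↦7, 1↦4, 2↦2}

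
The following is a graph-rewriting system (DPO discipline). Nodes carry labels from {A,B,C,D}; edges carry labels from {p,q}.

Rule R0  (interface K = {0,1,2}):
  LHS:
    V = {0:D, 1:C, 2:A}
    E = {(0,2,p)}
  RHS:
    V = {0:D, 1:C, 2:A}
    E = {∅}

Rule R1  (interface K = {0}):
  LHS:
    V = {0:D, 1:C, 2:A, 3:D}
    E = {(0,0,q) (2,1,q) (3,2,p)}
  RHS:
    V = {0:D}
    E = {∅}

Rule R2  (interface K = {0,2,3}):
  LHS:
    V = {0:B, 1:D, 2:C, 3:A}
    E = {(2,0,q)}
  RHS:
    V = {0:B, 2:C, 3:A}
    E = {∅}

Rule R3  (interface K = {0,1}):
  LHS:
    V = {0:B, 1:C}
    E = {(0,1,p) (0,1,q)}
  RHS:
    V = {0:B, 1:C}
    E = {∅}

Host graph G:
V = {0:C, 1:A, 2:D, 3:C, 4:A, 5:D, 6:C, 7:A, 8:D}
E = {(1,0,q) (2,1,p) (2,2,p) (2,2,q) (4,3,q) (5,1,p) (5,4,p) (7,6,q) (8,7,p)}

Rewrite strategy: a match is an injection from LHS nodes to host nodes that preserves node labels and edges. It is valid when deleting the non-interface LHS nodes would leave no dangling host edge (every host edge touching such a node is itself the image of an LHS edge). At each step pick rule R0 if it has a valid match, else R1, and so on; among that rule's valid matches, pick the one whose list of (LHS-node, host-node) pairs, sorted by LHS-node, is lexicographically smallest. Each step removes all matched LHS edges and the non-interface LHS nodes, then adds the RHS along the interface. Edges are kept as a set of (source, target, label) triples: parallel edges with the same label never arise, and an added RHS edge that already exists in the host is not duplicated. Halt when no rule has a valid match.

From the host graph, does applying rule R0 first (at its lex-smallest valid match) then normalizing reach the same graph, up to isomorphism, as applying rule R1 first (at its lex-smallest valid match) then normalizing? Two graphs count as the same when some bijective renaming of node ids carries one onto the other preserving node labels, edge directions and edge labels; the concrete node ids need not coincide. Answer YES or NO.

branch R0-first: apply at {0↦2, 1↦0, 2↦1} → |E|=8, then 3 more step(s) → NF |V|=9 |E|=5 V={0:C, 1:A, 2:D, 3:C, 4:A, 5:D, 6:C, 7:A, 8:D} E=1-q->0 2-p->2 2-q->2 4-q->3 7-q->6
branch R1-first: apply at {0↦2, 1↦6, 2↦7, 3↦8} → |E|=6, then 3 more step(s) → NF |V|=6 |E|=3 V={0:C, 1:A, 2:D, 3:C, 4:A, 5:D} E=1-q->0 2-p->2 4-q->3
graphs not isomorphic

Answer: NO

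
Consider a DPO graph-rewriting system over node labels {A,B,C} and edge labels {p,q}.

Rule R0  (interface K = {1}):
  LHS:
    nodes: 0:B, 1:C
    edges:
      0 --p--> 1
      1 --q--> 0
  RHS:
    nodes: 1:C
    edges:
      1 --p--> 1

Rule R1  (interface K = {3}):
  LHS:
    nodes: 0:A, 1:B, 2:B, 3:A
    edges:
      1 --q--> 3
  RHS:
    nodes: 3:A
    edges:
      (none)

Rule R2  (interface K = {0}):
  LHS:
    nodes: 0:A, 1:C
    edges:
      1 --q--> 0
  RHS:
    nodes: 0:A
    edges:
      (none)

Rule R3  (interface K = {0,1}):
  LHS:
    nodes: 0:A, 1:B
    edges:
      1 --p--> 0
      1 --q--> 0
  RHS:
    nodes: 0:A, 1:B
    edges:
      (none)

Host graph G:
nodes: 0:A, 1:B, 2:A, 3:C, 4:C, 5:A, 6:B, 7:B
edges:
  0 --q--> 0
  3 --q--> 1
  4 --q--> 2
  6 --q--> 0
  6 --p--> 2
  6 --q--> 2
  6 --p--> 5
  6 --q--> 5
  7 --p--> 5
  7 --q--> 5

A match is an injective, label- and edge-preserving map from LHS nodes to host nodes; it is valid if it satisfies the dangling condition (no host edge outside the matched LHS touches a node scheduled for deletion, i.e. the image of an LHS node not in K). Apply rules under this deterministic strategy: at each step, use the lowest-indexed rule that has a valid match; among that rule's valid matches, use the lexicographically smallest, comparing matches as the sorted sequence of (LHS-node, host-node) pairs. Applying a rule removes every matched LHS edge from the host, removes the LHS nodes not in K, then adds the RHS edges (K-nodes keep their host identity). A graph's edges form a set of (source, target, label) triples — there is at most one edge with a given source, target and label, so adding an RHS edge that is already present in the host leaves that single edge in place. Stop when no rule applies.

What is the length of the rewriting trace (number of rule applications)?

[0] host  ⇒  8 nodes, 10 edges  {0-q->0 3-q->1 4-q->2 6-q->0 6-p->2 6-q->2 6-p->5 6-q->5 7-p->5 7-q->5}
[1] R2 @ {0↦2, 1↦4}  ⇒  7 nodes, 9 edges  {0-q->0 3-q->1 6-q->0 6-p->2 6-q->2 6-p->5 6-q->5 7-p->5 7-q->5}
[2] R3 @ {0↦2, 1↦6}  ⇒  7 nodes, 7 edges  {0-q->0 3-q->1 6-q->0 6-p->5 6-q->5 7-p->5 7-q->5}
[3] R3 @ {0↦5, 1↦6}  ⇒  7 nodes, 5 edges  {0-q->0 3-q->1 6-q->0 7-p->5 7-q->5}
[4] R3 @ {0↦5, 1↦7}  ⇒  7 nodes, 3 edges  {0-q->0 3-q->1 6-q->0}
[5] R1 @ {0↦2, 1↦6, 2↦7, 3↦0}  ⇒  4 nodes, 2 edges  {0-q->0 3-q->1}
final graph: no rule applies after step 5

Answer: 5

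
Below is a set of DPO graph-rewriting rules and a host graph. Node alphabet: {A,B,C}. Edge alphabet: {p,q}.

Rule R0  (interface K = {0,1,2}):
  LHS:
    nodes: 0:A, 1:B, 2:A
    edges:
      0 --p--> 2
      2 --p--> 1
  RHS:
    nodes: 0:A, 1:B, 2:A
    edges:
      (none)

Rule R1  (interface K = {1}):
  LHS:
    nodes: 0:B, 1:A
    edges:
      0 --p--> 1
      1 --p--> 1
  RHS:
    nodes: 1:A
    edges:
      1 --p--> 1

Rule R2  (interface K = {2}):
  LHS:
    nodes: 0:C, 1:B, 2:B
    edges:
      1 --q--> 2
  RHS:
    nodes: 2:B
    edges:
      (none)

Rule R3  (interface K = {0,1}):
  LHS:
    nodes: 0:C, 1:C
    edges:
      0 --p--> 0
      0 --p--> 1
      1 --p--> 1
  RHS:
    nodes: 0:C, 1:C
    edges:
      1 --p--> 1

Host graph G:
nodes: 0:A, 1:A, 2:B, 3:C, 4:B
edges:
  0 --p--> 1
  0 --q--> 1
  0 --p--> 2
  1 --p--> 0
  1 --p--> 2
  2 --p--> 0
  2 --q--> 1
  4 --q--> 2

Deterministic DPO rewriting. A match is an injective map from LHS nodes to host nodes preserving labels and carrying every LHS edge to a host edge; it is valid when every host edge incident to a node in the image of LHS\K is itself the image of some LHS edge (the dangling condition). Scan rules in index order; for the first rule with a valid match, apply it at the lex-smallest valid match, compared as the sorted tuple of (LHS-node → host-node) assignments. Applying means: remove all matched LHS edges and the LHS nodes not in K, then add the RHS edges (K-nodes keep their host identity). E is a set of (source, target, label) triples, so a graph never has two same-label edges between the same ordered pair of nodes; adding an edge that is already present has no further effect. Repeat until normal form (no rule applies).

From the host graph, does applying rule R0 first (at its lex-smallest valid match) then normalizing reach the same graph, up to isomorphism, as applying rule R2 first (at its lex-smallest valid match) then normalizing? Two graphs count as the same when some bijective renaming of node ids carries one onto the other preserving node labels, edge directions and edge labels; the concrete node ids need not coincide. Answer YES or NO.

branch R0-first: apply at {0↦0, 1↦2, 2↦1} → |E|=6, then 2 more step(s) → NF |V|=3 |E|=3 V={0:A, 1:A, 2:B} E=0-q->1 2-p->0 2-q->1
branch R2-first: apply at {0↦3, 1↦4, 2↦2} → |E|=7, then 2 more step(s) → NF |V|=3 |E|=3 V={0:A, 1:A, 2:B} E=0-q->1 2-p->0 2-q->1
graphs isomorphic (equal up to label-preserving node renaming)

Answer: YES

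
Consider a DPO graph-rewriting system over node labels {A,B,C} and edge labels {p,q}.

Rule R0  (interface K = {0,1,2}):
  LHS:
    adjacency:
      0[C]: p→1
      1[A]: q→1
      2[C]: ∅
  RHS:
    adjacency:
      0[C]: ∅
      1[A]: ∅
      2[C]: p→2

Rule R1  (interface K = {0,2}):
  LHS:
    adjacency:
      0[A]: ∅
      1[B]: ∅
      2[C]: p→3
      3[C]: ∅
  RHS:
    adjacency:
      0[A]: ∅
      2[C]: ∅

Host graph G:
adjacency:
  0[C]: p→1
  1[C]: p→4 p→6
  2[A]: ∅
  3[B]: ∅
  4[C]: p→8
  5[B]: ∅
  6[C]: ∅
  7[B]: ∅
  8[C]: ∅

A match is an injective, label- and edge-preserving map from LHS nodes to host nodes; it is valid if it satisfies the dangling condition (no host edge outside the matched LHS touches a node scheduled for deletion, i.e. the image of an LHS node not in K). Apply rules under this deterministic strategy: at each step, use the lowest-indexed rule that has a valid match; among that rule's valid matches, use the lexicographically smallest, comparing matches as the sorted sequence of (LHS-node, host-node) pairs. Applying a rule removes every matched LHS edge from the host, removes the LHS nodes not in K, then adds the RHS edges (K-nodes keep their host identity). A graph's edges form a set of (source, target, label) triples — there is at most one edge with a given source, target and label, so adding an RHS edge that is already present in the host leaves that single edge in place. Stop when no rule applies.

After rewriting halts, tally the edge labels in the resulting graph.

Answer: p:1

Rewrite trace:
initial: |V|=9 |E|=4  E = 0-p->1 1-p->4 1-p->6 4-p->8
step 1: apply R1 at {0↦2, 1↦3, 2↦1, 3↦6}  → |V|=7 |E|=3  E = 0-p->1 1-p->4 4-p->8
step 2: apply R1 at {0↦2, 1↦5, 2↦4, 3↦8}  → |V|=5 |E|=2  E = 0-p->1 1-p->4
step 3: apply R1 at {0↦2, 1↦7, 2↦1, 3↦4}  → |V|=3 |E|=1  E = 0-p->1
halt: no rule applies after step 3
NF edges: [(0, 1, 'p')]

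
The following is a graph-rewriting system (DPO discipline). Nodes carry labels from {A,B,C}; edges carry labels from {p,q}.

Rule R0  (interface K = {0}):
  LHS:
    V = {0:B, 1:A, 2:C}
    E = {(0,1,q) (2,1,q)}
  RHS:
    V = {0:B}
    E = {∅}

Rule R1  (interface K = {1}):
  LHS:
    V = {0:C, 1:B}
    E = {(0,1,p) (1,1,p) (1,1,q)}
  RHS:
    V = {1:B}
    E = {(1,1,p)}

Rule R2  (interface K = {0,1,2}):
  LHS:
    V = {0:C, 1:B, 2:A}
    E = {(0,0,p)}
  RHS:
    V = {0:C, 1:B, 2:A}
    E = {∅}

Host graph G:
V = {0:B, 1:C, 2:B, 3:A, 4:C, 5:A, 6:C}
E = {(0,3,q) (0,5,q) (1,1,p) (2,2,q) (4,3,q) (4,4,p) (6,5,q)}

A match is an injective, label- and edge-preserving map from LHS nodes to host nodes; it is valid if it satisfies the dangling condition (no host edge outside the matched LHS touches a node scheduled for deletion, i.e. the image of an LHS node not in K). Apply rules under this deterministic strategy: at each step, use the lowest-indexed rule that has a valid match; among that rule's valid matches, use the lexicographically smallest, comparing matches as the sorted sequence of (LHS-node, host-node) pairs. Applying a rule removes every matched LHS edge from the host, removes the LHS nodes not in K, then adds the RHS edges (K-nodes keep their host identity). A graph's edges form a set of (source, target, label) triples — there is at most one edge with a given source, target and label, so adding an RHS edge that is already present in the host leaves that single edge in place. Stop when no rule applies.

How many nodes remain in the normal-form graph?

[0] host  ⇒  7 nodes, 7 edges  {0-q->3 0-q->5 1-p->1 2-q->2 4-q->3 4-p->4 6-q->5}
[1] R0 @ {0↦0, 1↦5, 2↦6}  ⇒  5 nodes, 5 edges  {0-q->3 1-p->1 2-q->2 4-q->3 4-p->4}
[2] R2 @ {0↦1, 1↦0, 2↦3}  ⇒  5 nodes, 4 edges  {0-q->3 2-q->2 4-q->3 4-p->4}
[3] R2 @ {0↦4, 1↦0, 2↦3}  ⇒  5 nodes, 3 edges  {0-q->3 2-q->2 4-q->3}
[4] R0 @ {0↦0, 1↦3, 2↦4}  ⇒  3 nodes, 1 edges  {2-q->2}
normal form: no rule applies after step 4
NF nodes: {0:B, 1:C, 2:B}

Answer: 3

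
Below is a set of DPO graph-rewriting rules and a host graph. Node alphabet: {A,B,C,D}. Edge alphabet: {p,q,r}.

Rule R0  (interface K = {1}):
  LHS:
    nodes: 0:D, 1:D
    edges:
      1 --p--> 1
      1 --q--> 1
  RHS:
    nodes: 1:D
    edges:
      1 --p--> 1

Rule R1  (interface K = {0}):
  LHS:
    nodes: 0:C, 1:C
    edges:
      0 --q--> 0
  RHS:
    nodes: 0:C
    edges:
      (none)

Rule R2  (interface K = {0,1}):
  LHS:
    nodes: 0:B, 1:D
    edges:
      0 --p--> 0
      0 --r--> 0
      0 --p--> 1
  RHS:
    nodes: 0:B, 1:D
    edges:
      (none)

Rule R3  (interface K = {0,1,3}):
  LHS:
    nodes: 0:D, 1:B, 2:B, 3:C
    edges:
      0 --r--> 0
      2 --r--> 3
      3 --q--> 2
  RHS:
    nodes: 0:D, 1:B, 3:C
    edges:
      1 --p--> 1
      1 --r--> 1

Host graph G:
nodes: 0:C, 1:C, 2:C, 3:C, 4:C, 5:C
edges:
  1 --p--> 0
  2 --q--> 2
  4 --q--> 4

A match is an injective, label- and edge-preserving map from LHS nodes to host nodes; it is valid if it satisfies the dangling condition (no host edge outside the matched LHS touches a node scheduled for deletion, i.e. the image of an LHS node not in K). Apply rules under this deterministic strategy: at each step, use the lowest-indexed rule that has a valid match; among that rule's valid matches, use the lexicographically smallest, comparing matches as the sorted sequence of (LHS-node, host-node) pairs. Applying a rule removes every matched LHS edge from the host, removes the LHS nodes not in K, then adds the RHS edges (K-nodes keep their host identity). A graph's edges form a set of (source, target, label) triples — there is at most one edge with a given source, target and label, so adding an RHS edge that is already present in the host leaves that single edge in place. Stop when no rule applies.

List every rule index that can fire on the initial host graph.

R0: no valid match — LHS pattern not found
R1: 4 valid matches — {0↦2, 1↦3}, {0↦2, 1↦5}, {0↦4, 1↦3} (+1 more)
R2: no valid match — LHS pattern not found
R3: no valid match — LHS pattern not found

Answer: [R1]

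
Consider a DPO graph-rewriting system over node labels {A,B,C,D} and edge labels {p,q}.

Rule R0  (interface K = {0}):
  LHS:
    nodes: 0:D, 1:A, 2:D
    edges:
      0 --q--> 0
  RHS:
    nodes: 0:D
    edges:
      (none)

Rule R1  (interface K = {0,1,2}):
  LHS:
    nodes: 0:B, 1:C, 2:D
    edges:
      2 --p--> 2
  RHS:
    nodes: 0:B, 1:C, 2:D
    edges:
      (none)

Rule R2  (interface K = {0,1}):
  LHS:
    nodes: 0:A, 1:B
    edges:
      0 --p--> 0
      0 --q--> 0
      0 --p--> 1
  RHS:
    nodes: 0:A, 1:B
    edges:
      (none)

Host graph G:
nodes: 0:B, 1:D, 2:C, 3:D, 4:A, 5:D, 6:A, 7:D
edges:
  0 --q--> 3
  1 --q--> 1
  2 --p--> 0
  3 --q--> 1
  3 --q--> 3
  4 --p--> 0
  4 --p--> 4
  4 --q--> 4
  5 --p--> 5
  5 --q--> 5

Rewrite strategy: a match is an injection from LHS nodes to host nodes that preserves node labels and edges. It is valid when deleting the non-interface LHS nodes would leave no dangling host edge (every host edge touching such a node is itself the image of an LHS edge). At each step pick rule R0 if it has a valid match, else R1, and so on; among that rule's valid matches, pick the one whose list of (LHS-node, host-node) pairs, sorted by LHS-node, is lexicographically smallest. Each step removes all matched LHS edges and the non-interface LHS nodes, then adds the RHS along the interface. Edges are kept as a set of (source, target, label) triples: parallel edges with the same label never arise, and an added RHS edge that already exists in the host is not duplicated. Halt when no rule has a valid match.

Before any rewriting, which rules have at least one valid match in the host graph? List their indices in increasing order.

R0: 3 valid matches — {0↦1, 1↦6, 2↦7}, {0↦3, 1↦6, 2↦7}, {0↦5, 1↦6, 2↦7}
R1: 1 valid match — {0↦0, 1↦2, 2↦5}
R2: 1 valid match — {0↦4, 1↦0}

Answer: [R0,R1,R2]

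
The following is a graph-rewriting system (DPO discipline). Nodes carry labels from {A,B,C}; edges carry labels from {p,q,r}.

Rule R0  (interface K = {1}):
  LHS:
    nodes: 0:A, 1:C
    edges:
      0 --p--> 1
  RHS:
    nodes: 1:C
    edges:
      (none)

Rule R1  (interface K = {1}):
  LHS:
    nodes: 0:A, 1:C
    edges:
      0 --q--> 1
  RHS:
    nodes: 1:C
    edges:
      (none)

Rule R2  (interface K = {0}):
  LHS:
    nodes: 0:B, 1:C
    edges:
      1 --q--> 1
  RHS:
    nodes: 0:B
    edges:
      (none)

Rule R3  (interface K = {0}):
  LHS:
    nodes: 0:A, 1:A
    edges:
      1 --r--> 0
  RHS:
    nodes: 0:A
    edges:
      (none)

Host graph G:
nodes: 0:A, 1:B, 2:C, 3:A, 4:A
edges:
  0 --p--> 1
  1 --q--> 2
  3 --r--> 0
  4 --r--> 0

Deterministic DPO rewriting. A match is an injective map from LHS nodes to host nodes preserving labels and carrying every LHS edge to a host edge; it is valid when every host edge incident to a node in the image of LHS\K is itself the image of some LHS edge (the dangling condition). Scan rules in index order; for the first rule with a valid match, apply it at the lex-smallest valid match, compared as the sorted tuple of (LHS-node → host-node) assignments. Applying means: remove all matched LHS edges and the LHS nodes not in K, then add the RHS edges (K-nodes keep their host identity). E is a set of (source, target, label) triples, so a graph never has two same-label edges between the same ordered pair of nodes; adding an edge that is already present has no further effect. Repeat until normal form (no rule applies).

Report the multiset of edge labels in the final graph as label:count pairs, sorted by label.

start.  V:5 E:4  edges: 0-p->1 1-q->2 3-r->0 4-r->0
1. fire R3 via {0↦0, 1↦3}  →  V:4 E:3  edges: 0-p->1 1-q->2 4-r->0
2. fire R3 via {0↦0, 1↦4}  →  V:3 E:2  edges: 0-p->1 1-q->2
normal form: no rule applies after step 2
NF edges: [(0, 1, 'p'), (1, 2, 'q')]

Answer: p:1 q:1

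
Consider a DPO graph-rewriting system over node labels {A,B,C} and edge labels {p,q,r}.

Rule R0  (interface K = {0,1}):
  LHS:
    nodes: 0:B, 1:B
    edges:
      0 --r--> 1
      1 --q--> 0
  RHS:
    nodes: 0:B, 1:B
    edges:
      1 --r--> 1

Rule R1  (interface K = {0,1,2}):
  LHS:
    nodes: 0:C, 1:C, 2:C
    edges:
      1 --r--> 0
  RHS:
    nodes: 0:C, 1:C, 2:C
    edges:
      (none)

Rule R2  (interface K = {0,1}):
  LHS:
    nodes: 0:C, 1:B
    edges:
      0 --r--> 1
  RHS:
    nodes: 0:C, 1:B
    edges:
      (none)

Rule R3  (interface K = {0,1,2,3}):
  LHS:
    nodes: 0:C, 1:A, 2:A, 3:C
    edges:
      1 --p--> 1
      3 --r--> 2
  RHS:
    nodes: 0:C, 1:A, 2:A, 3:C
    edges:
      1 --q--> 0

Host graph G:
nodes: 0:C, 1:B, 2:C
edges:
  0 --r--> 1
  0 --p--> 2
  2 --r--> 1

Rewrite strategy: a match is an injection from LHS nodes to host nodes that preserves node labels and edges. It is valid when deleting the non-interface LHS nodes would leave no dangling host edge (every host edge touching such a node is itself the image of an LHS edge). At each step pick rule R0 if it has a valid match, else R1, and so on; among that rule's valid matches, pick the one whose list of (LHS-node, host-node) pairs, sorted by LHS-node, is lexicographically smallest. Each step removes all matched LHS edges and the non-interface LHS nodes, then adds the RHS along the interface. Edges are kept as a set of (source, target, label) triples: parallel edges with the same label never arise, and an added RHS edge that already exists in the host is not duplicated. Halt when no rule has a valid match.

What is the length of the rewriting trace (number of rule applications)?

Answer: 2

Rewrite trace:
start.  V:3 E:3  edges: 0-r->1 0-p->2 2-r->1
1. fire R2 via {0↦0, 1↦1}  →  V:3 E:2  edges: 0-p->2 2-r->1
2. fire R2 via {0↦2, 1↦1}  →  V:3 E:1  edges: 0-p->2
halt: no rule applies after step 2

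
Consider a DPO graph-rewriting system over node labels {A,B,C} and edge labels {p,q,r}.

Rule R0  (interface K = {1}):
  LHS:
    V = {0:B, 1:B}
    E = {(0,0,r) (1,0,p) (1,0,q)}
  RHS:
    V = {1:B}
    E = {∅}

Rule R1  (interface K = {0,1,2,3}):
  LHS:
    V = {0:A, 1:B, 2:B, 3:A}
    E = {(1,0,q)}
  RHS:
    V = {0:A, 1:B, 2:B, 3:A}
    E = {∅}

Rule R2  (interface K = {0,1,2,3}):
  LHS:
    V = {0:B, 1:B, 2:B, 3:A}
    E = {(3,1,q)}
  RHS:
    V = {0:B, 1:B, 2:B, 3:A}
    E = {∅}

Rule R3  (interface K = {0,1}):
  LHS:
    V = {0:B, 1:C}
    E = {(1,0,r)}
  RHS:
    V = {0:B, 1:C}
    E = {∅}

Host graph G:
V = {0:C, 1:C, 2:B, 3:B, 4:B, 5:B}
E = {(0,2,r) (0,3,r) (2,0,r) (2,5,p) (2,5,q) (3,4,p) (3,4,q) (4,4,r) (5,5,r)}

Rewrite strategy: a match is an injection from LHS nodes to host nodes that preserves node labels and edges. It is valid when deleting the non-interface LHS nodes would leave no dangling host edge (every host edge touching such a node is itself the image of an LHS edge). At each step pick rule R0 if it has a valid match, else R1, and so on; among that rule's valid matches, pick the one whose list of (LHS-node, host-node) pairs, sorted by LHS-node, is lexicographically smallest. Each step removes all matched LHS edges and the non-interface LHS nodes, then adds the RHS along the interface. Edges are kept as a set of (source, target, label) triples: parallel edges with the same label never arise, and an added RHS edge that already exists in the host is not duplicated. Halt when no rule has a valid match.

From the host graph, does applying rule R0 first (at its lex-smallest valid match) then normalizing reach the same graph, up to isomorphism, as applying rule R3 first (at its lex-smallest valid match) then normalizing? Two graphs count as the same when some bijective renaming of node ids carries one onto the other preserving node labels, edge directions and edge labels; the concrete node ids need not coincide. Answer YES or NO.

Answer: YES

Steps:
branch R0-first: apply at {0↦4, 1↦3} → |E|=6, then 3 more step(s) → NF |V|=4 |E|=1 V={0:C, 1:C, 2:B, 3:B} E=2-r->0
branch R3-first: apply at {0↦2, 1↦0} → |E|=8, then 3 more step(s) → NF |V|=4 |E|=1 V={0:C, 1:C, 2:B, 3:B} E=2-r->0
graphs isomorphic (equal up to label-preserving node renaming)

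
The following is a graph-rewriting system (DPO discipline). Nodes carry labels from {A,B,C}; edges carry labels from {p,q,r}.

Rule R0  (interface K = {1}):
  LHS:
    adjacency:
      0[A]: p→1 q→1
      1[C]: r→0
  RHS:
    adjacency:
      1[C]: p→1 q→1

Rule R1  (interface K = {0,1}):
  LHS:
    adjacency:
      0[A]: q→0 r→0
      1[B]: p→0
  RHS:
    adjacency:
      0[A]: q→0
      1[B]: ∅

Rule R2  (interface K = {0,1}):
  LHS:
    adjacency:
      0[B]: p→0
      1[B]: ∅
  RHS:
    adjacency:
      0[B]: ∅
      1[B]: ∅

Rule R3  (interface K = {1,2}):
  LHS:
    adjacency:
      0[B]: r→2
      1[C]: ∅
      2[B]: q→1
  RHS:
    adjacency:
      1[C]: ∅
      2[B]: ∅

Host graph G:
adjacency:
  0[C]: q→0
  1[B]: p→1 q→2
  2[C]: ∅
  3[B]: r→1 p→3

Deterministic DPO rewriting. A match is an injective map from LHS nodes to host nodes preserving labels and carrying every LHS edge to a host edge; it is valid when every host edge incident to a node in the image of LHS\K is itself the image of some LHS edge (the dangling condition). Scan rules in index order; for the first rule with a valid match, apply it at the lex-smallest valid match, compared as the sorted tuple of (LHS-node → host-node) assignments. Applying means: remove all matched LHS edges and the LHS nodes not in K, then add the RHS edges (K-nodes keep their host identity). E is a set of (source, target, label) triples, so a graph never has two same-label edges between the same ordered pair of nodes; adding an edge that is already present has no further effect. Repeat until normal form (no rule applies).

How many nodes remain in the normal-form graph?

start.  V:4 E:5  edges: 0-q->0 1-p->1 1-q->2 3-r->1 3-p->3
1. fire R2 via {0↦1, 1↦3}  →  V:4 E:4  edges: 0-q->0 1-q->2 3-r->1 3-p->3
2. fire R2 via {0↦3, 1↦1}  →  V:4 E:3  edges: 0-q->0 1-q->2 3-r->1
3. fire R3 via {0↦3, 1↦2, 2↦1}  →  V:3 E:1  edges: 0-q->0
normal form: no rule applies after step 3
NF nodes: {0:C, 1:B, 2:C}

Answer: 3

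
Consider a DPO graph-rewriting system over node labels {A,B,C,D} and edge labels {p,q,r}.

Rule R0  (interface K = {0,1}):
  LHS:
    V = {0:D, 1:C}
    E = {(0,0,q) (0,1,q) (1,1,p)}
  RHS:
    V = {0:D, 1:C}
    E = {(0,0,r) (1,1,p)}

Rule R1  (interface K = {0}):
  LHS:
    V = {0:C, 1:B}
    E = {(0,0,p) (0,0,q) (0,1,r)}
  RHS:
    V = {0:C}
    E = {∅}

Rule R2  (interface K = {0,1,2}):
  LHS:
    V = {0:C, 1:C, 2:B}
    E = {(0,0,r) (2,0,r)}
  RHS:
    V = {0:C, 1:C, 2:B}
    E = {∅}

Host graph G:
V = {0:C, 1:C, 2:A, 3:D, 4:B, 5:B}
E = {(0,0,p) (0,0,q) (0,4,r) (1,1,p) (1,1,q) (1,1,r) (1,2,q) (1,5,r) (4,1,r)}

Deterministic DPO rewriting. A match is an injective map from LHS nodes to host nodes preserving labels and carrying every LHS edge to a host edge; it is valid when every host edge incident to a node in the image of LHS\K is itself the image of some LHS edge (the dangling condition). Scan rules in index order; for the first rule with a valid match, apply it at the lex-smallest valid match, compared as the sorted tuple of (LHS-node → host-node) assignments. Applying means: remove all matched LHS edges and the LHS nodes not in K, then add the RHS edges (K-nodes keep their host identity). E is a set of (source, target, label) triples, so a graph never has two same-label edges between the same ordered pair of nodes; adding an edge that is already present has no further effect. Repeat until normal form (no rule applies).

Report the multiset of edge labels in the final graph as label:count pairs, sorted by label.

Answer: q:1

Steps:
initial: |V|=6 |E|=9  E = 0-p->0 0-q->0 0-r->4 1-p->1 1-q->1 1-r->1 1-q->2 1-r->5 4-r->1
step 1: apply R1 at {0↦1, 1↦5}  → |V|=5 |E|=6  E = 0-p->0 0-q->0 0-r->4 1-r->1 1-q->2 4-r->1
step 2: apply R2 at {0↦1, 1↦0, 2↦4}  → |V|=5 |E|=4  E = 0-p->0 0-q->0 0-r->4 1-q->2
step 3: apply R1 at {0↦0, 1↦4}  → |V|=4 |E|=1  E = 1-q->2
final graph: no rule applies after step 3
NF edges: [(1, 2, 'q')]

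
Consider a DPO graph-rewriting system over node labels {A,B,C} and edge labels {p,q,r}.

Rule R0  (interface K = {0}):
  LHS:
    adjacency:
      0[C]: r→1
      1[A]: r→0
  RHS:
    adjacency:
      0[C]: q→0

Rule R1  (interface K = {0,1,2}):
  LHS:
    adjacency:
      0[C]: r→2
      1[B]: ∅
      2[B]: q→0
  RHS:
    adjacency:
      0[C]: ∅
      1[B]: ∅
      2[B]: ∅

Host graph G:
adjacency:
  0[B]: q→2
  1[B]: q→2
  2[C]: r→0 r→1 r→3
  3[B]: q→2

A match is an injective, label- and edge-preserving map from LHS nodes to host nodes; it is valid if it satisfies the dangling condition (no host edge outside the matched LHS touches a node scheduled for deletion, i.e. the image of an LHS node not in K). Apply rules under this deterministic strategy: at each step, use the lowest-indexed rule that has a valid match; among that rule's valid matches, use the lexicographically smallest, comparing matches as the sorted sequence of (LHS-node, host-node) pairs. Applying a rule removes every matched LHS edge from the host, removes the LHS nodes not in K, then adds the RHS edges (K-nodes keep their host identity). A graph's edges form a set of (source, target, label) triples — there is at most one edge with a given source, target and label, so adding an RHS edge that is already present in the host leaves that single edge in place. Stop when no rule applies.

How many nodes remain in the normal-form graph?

start.  V:4 E:6  edges: 0-q->2 1-q->2 2-r->0 2-r->1 2-r->3 3-q->2
1. fire R1 via {0↦2, 1↦0, 2↦1}  →  V:4 E:4  edges: 0-q->2 2-r->0 2-r->3 3-q->2
2. fire R1 via {0↦2, 1↦0, 2↦3}  →  V:4 E:2  edges: 0-q->2 2-r->0
3. fire R1 via {0↦2, 1↦1, 2↦0}  →  V:4 E:0  edges: ∅
halt: no rule applies after step 3
NF nodes: {0:B, 1:B, 2:C, 3:B}

Answer: 4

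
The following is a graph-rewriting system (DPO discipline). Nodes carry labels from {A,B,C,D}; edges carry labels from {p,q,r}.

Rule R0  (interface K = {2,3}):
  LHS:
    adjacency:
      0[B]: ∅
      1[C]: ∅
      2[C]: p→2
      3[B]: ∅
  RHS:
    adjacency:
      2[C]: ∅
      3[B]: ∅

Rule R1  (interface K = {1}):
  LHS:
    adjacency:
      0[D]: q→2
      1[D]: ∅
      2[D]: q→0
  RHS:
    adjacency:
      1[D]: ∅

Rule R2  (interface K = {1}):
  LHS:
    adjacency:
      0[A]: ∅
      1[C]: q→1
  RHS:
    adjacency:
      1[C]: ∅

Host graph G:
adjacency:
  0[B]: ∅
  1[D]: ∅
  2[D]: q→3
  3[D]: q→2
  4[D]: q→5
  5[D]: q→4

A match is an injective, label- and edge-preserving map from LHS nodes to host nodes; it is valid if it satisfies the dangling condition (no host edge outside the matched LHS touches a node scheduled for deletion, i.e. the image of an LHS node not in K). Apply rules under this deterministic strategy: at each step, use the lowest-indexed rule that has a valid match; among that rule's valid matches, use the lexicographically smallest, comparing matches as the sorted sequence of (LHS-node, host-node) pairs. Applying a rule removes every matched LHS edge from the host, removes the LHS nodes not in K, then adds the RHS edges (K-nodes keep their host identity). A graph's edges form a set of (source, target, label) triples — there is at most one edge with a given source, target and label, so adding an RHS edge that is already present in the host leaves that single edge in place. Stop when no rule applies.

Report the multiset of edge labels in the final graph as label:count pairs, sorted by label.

initial: |V|=6 |E|=4  E = 2-q->3 3-q->2 4-q->5 5-q->4
step 1: apply R1 at {0↦2, 1↦1, 2↦3}  → |V|=4 |E|=2  E = 4-q->5 5-q->4
step 2: apply R1 at {0↦4, 1↦1, 2↦5}  → |V|=2 |E|=0  E = ∅
final graph: no rule applies after step 2
NF edges: []

Answer: (no edges)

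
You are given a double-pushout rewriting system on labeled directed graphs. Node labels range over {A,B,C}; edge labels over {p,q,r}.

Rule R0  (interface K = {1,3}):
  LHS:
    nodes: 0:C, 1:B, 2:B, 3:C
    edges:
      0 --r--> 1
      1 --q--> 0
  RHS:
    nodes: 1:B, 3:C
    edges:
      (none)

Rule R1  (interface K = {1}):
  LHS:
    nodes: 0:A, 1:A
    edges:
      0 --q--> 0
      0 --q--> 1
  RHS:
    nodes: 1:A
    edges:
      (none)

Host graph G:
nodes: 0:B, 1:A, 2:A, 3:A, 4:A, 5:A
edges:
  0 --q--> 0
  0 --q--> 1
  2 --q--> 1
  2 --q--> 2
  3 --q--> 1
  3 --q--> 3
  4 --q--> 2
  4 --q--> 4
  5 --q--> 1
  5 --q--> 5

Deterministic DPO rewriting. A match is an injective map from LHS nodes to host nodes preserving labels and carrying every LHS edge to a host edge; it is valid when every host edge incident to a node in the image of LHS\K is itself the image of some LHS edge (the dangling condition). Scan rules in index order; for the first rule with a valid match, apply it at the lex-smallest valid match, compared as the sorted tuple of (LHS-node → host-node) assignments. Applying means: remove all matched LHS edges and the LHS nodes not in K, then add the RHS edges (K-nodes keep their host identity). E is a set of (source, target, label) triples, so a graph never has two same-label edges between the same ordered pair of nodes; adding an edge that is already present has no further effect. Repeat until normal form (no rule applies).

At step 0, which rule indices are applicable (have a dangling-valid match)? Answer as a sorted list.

Answer: [R1]

Rewrite trace:
R0: no valid match — LHS pattern not found
R1: 3 valid matches — {0↦3, 1↦1}, {0↦4, 1↦2}, {0↦5, 1↦1}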